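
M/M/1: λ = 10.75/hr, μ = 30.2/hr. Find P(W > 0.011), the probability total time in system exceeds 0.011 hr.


W ~ Exponential(μ−λ) for M/M/1.
μ − λ = 30.2 − 10.75 = 19.4500
P(W > t) = e^{−(μ−λ)t} = e^{−0.2139} = 0.807389

Final: 0.807389


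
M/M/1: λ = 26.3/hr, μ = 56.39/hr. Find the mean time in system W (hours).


W = 1/(μ−λ) = 1/(56.39 − 26.3) = 1/30.09 = 0.03323 hr

Final: 0.03323 hr


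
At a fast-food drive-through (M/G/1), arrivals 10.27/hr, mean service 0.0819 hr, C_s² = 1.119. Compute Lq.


ρ = λ·E[S] = 10.27·0.0819 = 0.8411
Lq = ρ²(1+C_s²)/(2(1−ρ)) = 0.7075·(1+1.119)/(2·0.1589)
= 0.7075·2.1190/0.3178 = 4.71760

Final: 4.71760


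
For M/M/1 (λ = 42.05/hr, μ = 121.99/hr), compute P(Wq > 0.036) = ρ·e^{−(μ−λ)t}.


ρ = 42.05/121.99 = 0.3447
P(Wq > t) = ρ·e^{−(μ−λ)t} = 0.3447·e^{−2.8778}
= 0.3447·0.056256 = 0.019392

Final: 0.019392


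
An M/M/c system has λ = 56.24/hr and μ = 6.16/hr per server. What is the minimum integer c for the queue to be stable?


Stability requires cμ > λ ⇔ c > λ/μ.
λ/μ = 56.24/6.16 = 9.1299
Minimum integer c = ⌊9.1299⌋ + 1 = 10
Check: 10·6.16 = 61.60 > 56.24, while 9·6.16 = 55.44 ≤ 56.24

Final: 10 servers


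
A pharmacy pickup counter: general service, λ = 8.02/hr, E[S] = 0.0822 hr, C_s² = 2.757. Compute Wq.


ρ = λ·E[S] = 8.02·0.0822 = 0.6592
E[S²] = E[S]²(1+C_s²) = 0.0822²·(1+2.757) = 0.025385
Wq = λ·E[S²]/(2(1−ρ)) = 8.02·0.025385/(2·0.3408) = 0.29873 hr

Final: 0.29873 hr


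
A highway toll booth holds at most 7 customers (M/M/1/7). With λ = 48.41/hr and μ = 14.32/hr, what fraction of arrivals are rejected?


ρ = λ/μ = 48.41/14.32 = 3.3806
P_K = (1−ρ)ρ^K/(1−ρ^(K+1)) = (-2.3806·5045.967543)/(1 − 17058.330220)
= -12012.362677/-17057.330220 = 0.704235

Final: 0.704235


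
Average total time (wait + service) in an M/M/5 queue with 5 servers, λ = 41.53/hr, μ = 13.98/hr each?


a = 2.9707; ρ = 0.5941; P₀ = 0.048198
Lq = P₀·a^c·ρ/(c!(1−ρ)²) = 0.33516
Wq = Lq/λ = 0.33516/41.53 = 0.008070 hr
W = Wq + 1/μ = 0.008070 + 0.07153 = 0.07960 hr

Final: 0.07960 hr


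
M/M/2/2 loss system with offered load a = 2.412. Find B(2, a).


B(c,a) = (a^c/c!) / Σ_{k=0}^{c} a^k/k!
a^2/2! = 2.908872
Σ terms (k=0..2): 1.00000 + 2.41200 + 2.90887 = 6.320872
B = 2.908872/6.320872 = 0.460201

Final: 0.460201


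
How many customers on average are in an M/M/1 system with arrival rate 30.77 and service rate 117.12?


ρ = λ/μ = 30.77/117.12 = 0.2627
L = ρ/(1−ρ) = 0.2627/(1 − 0.2627) = 0.2627/0.7373 = 0.3563

Final: 0.3563


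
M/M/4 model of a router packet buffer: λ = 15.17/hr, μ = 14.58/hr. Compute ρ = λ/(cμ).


ρ = λ/(cμ) = 15.17/(4·14.58) = 15.17/58.32 = 0.2601

Final: 0.2601


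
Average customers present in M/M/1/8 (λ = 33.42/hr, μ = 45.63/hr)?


ρ = 33.42/45.63 = 0.7324
L = ρ[1 − (K+1)ρ^K + Kρ^(K+1)] / [(1−ρ)(1−ρ^(K+1))]
Numerator: 0.7324·(1 − 9·0.082803 + 8·0.060646) = 0.541941
Denominator: (0.2676)·(0.939354) = 0.251359
L = 0.541941/0.251359 = 2.1560

Final: 2.1560


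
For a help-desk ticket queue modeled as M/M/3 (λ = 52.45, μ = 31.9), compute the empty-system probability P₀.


a = λ/μ = 52.45/31.9 = 1.6442; ρ = a/c = 0.5481
Σ_{k=0}^{2} a^k/k! (terms k=0..2) = 1.00000 + 1.64420 + 1.35170 = 3.99590
Tail: a^3/(3!(1−ρ)) = 4.44492/(6·0.4519) = 1.63923
P₀ = 1/(3.99590 + 1.63923) = 1/5.63513 = 0.177458

Final: 0.177458


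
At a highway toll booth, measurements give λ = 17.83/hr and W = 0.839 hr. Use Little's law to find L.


L = λW = 17.83·0.839 = 14.9594

Final: 14.9594


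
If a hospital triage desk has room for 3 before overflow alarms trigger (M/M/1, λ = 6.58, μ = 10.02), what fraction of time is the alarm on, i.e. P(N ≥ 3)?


ρ = 6.58/10.02 = 0.6567
P(N ≥ n) = ρ^n = 0.6567^3 = 0.283188

Final: 0.283188


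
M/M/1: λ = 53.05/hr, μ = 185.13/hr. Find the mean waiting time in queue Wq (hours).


ρ = 53.05/185.13 = 0.2866
Wq = ρ/(μ−λ) = 0.2866/(185.13 − 53.05) = 0.2866/132.08 = 0.002170 hr

Final: 0.002170 hr


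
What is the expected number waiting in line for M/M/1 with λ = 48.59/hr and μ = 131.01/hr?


ρ = 48.59/131.01 = 0.3709
Lq = ρ²/(1−ρ) = 0.1376/0.6291 = 0.2187

Final: 0.2187


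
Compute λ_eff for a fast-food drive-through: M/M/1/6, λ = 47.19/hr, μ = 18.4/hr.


ρ = 2.5647; P_K = (1−ρ)ρ^6/(1−ρ^7) = 0.610924
λ_eff = λ(1 − P_K) = 47.19·(1 − 0.610924) = 47.19·0.389076 = 18.3605 /hr

Final: 18.3605 /hr


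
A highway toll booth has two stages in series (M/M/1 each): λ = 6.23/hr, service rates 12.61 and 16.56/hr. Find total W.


Each node sees arrival rate λ = 6.23/hr (tandem ⇒ throughput preserved).
W₁ = 1/(μ₁−λ) = 1/(12.61−6.23) = 0.15674 hr
W₂ = 1/(μ₂−λ) = 1/(16.56−6.23) = 0.09681 hr
W_total = W₁ + W₂ = 0.15674 + 0.09681 = 0.25355 hr

Final: 0.25355 hr


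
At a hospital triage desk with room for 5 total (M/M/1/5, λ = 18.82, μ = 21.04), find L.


ρ = 18.82/21.04 = 0.8945
L = ρ[1 − (K+1)ρ^K + Kρ^(K+1)] / [(1−ρ)(1−ρ^(K+1))]
Numerator: 0.8945·(1 − 6·0.572624 + 5·0.512204) = 0.112060
Denominator: (0.1055)·(0.487796) = 0.051469
L = 0.112060/0.051469 = 2.1772

Final: 2.1772


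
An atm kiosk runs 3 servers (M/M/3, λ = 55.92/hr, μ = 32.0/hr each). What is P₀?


a = λ/μ = 55.92/32.0 = 1.7475; ρ = a/c = 0.5825
Σ_{k=0}^{2} a^k/k! (terms k=0..2) = 1.00000 + 1.74750 + 1.52688 = 4.27438
Tail: a^3/(3!(1−ρ)) = 5.33644/(6·0.4175) = 2.13031
P₀ = 1/(4.27438 + 2.13031) = 1/6.40469 = 0.156136

Final: 0.156136


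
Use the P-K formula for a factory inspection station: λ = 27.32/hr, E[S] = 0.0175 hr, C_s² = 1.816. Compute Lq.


ρ = λ·E[S] = 27.32·0.0175 = 0.4781
Lq = ρ²(1+C_s²)/(2(1−ρ)) = 0.2286·(1+1.816)/(2·0.5219)
= 0.2286·2.8160/1.0438 = 0.61667

Final: 0.61667


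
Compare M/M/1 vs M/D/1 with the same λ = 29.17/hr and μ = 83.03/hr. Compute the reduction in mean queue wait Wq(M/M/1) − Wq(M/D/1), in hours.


ρ = 29.17/83.03 = 0.3513
Wq(M/M/1) = ρ/(μ−λ) = 0.3513/53.86 = 0.006523 hr
Wq(M/D/1) = ρ/(2(μ−λ)) = 0.003261 hr
Savings = 0.006523 − 0.003261 = 0.003261 hr

Final: 0.003261 hr


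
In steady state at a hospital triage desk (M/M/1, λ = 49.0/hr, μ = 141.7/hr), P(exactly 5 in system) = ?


ρ = 49.0/141.7 = 0.3458
P_n = (1−ρ)·ρ^n = (1 − 0.3458)·0.3458^5 = 0.6542·0.004945 = 0.003235

Final: 0.003235


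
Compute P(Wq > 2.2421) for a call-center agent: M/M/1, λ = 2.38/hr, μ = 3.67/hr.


ρ = 2.38/3.67 = 0.6485
P(Wq > t) = ρ·e^{−(μ−λ)t} = 0.6485·e^{−2.8923}
= 0.6485·0.055448 = 0.035958

Final: 0.035958


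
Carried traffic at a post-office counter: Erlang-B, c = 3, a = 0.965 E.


B(3,0.965) = 0.058043 (Erlang-B)
Carried load = a(1 − B) = 0.965·(1 − 0.058043) = 0.965·0.941957 = 0.9090 E

Final: 0.9090 Erlangs


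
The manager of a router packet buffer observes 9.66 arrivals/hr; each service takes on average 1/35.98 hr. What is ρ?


ρ = λ/μ = 9.66/35.98 = 0.2685

Final: 0.2685


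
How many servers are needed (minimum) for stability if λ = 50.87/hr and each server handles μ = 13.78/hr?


Stability requires cμ > λ ⇔ c > λ/μ.
λ/μ = 50.87/13.78 = 3.6916
Minimum integer c = ⌊3.6916⌋ + 1 = 4
Check: 4·13.78 = 55.12 > 50.87, while 3·13.78 = 41.34 ≤ 50.87

Final: 4 servers


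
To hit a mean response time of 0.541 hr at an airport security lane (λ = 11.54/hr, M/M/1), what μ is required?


W = 1/(μ−λ) ⇒ μ − λ = 1/W = 1/0.541 = 1.8484
μ = λ + 1/W = 11.54 + 1.8484 = 13.3884 per hr

Final: 13.3884 /hr


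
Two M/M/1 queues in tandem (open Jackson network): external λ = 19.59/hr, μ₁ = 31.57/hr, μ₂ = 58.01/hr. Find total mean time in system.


Each node sees arrival rate λ = 19.59/hr (tandem ⇒ throughput preserved).
W₁ = 1/(μ₁−λ) = 1/(31.57−19.59) = 0.08347 hr
W₂ = 1/(μ₂−λ) = 1/(58.01−19.59) = 0.02603 hr
W_total = W₁ + W₂ = 0.08347 + 0.02603 = 0.10950 hr

Final: 0.10950 hr


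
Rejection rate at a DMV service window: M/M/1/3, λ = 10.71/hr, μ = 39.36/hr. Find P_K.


ρ = λ/μ = 10.71/39.36 = 0.2721
P_K = (1−ρ)ρ^K/(1−ρ^(K+1)) = (0.7279·0.020147)/(1 − 0.005482)
= 0.014665/0.994518 = 0.014746

Final: 0.014746


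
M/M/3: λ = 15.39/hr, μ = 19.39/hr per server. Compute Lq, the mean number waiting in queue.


a = λ/μ = 0.7937; ρ = a/3 = 0.2646
P₀ = 0.450043
Lq = P₀·a^c·ρ / (c!·(1−ρ)²) = 0.450043·0.50001·0.2646/(6·0.54086)
= 0.01835

Final: 0.01835


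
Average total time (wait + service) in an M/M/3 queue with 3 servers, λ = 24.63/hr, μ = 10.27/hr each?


a = 2.3982; ρ = 0.7994; P₀ = 0.056385
Lq = P₀·a^c·ρ/(c!(1−ρ)²) = 2.57555
Wq = Lq/λ = 2.57555/24.63 = 0.10457 hr
W = Wq + 1/μ = 0.10457 + 0.09737 = 0.20194 hr

Final: 0.20194 hr


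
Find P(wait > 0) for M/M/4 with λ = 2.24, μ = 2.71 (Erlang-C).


a = λ/μ = 0.8266; ρ = a/4 = 0.2066
P₀ = 0.437290 (from M/M/c formula)
C(c,a) = [a^c/(c!(1−ρ))]·P₀ = [0.46678/(24·0.7934)]·0.437290
= 0.02452·0.437290 = 0.010720

Final: 0.010720


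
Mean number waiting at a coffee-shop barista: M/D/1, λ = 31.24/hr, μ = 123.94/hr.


ρ = 31.24/123.94 = 0.2521
M/D/1: Lq = ρ²/(2(1−ρ)) = 0.06353/(2·0.7479) = 0.04247

Final: 0.04247


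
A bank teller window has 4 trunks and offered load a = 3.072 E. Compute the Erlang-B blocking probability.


B(c,a) = (a^c/c!) / Σ_{k=0}^{c} a^k/k!
a^4/4! = 3.710852
Σ terms (k=0..4): 1.00000 + 3.07200 + 4.71859 + 4.83184 + 3.71085 = 17.333282
B = 3.710852/17.333282 = 0.214088

Final: 0.214088


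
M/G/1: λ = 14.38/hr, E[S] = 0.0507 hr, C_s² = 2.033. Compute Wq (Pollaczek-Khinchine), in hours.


ρ = λ·E[S] = 14.38·0.0507 = 0.7291
E[S²] = E[S]²(1+C_s²) = 0.0507²·(1+2.033) = 0.007796
Wq = λ·E[S²]/(2(1−ρ)) = 14.38·0.007796/(2·0.2709) = 0.20690 hr

Final: 0.20690 hr


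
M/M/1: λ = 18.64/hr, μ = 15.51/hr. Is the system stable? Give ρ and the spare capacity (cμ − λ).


Total capacity cμ = 1·15.51 = 15.51/hr
ρ = λ/(cμ) = 18.64/15.51 = 1.2018
Stable ⇔ ρ < 1: NO
Spare capacity = cμ − λ = 15.51 − 18.64 = -3.13/hr

Final: ρ = 1.2018; unstable; margin = -3.13/hr


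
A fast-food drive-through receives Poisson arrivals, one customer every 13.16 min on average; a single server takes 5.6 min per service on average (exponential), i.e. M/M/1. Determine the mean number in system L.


λ = 60/13.16 = 4.5593 /hr
μ = 60/5.6 = 10.7143 /hr
ρ = λ/μ = 4.5593/10.7143 = 0.4255
L = ρ/(1−ρ) = 0.4255/0.5745 = 0.7407

Final: 0.7407


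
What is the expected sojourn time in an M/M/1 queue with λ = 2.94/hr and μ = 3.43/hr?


W = 1/(μ−λ) = 1/(3.43 − 2.94) = 1/0.4900 = 2.0408 hr

Final: 2.0408 hr


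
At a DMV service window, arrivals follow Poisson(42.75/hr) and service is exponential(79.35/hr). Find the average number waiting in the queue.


ρ = 42.75/79.35 = 0.5388
Lq = ρ²/(1−ρ) = 0.2903/0.4612 = 0.6293

Final: 0.6293


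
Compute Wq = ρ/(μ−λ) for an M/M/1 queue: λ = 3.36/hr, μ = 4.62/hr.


ρ = 3.36/4.62 = 0.7273
Wq = ρ/(μ−λ) = 0.7273/(4.62 − 3.36) = 0.7273/1.26 = 0.5772 hr

Final: 0.5772 hr


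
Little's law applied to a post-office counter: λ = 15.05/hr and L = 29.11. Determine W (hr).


W = L/λ = 29.11/15.05 = 1.9342 hr

Final: 1.9342 hr


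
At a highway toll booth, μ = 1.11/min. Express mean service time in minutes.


Mean service time = 1/μ = 1/1.11 minute = 0.90090 minute
In minutes: 0.90090 × 1 = 0.9009 min

Final: 0.9009 min


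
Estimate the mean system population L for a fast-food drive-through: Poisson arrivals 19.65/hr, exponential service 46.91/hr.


ρ = λ/μ = 19.65/46.91 = 0.4189
L = ρ/(1−ρ) = 0.4189/(1 − 0.4189) = 0.4189/0.5811 = 0.7208

Final: 0.7208


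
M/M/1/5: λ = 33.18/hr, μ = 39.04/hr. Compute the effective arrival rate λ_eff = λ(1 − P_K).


ρ = 0.8499; P_K = (1−ρ)ρ^5/(1−ρ^6) = 0.106819
λ_eff = λ(1 − P_K) = 33.18·(1 − 0.106819) = 33.18·0.893181 = 29.6358 /hr

Final: 29.6358 /hr


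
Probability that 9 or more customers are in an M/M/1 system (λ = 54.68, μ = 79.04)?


ρ = 54.68/79.04 = 0.6918
P(N ≥ n) = ρ^n = 0.6918^9 = 0.036294

Final: 0.036294


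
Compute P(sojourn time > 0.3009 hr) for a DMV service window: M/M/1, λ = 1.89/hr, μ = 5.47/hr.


W ~ Exponential(μ−λ) for M/M/1.
μ − λ = 5.47 − 1.89 = 3.5800
P(W > t) = e^{−(μ−λ)t} = e^{−1.0772} = 0.340540

Final: 0.340540


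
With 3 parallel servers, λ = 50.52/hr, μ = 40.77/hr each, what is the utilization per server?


ρ = λ/(cμ) = 50.52/(3·40.77) = 50.52/122.31 = 0.4130

Final: 0.4130


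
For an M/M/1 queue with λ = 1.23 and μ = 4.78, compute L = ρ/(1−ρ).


ρ = λ/μ = 1.23/4.78 = 0.2573
L = ρ/(1−ρ) = 0.2573/(1 − 0.2573) = 0.2573/0.7427 = 0.3465

Final: 0.3465


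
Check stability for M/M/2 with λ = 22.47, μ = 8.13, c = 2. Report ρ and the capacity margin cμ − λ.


Total capacity cμ = 2·8.13 = 16.26/hr
ρ = λ/(cμ) = 22.47/16.26 = 1.3819
Stable ⇔ ρ < 1: NO
Spare capacity = cμ − λ = 16.26 − 22.47 = -6.21/hr

Final: ρ = 1.3819; unstable; margin = -6.21/hr


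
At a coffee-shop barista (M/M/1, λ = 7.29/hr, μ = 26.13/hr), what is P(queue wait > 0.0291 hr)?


ρ = 7.29/26.13 = 0.2790
P(Wq > t) = ρ·e^{−(μ−λ)t} = 0.2790·e^{−0.5482}
= 0.2790·0.577964 = 0.161246

Final: 0.161246


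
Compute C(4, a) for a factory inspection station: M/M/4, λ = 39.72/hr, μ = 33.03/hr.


a = λ/μ = 1.2025; ρ = a/4 = 0.3006
P₀ = 0.299399 (from M/M/c formula)
C(c,a) = [a^c/(c!(1−ρ))]·P₀ = [2.09123/(24·0.6994)]·0.299399
= 0.12459·0.299399 = 0.037303

Final: 0.037303


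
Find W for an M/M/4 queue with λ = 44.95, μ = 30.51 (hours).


a = 1.4733; ρ = 0.3683; P₀ = 0.227153
Lq = P₀·a^c·ρ/(c!(1−ρ)²) = 0.04116
Wq = Lq/λ = 0.04116/44.95 = 0.0009157 hr
W = Wq + 1/μ = 0.0009157 + 0.03278 = 0.03369 hr

Final: 0.03369 hr


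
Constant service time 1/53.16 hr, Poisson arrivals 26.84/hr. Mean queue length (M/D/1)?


ρ = 26.84/53.16 = 0.5049
M/D/1: Lq = ρ²/(2(1−ρ)) = 0.2549/(2·0.4951) = 0.25743

Final: 0.25743


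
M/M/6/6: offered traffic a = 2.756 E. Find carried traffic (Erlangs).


B(6,2.756) = 0.039572 (Erlang-B)
Carried load = a(1 − B) = 2.756·(1 − 0.039572) = 2.756·0.960428 = 2.6469 E

Final: 2.6469 Erlangs


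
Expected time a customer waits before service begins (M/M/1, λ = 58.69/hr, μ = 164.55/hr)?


ρ = 58.69/164.55 = 0.3567
Wq = ρ/(μ−λ) = 0.3567/(164.55 − 58.69) = 0.3567/105.86 = 0.003369 hr

Final: 0.003369 hr


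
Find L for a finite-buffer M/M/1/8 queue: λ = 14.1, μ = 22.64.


ρ = 14.1/22.64 = 0.6228
L = ρ[1 − (K+1)ρ^K + Kρ^(K+1)] / [(1−ρ)(1−ρ^(K+1))]
Numerator: 0.6228·(1 − 9·0.022633 + 8·0.014096) = 0.566160
Denominator: (0.3772)·(0.985904) = 0.371891
L = 0.566160/0.371891 = 1.5224

Final: 1.5224


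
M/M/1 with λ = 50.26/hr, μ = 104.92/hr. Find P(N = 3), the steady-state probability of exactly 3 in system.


ρ = 50.26/104.92 = 0.4790
P_n = (1−ρ)·ρ^n = (1 − 0.4790)·0.4790^3 = 0.5210·0.109924 = 0.057267

Final: 0.057267


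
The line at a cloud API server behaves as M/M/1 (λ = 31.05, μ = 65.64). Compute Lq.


ρ = 31.05/65.64 = 0.4730
Lq = ρ²/(1−ρ) = 0.2238/0.5270 = 0.4246

Final: 0.4246


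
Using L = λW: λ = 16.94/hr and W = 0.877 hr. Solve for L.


L = λW = 16.94·0.877 = 14.8564

Final: 14.8564


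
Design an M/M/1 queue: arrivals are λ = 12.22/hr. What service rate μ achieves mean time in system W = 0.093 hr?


W = 1/(μ−λ) ⇒ μ − λ = 1/W = 1/0.093 = 10.7527
μ = λ + 1/W = 12.22 + 10.7527 = 22.9727 per hr

Final: 22.9727 /hr


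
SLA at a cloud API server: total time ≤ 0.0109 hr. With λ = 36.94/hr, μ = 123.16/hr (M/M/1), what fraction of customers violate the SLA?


W ~ Exponential(μ−λ) for M/M/1.
μ − λ = 123.16 − 36.94 = 86.2200
P(W > t) = e^{−(μ−λ)t} = e^{−0.9398} = 0.390707

Final: 0.390707


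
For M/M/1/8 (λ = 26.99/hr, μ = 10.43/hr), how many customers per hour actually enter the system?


ρ = 2.5877; P_K = (1−ρ)ρ^8/(1−ρ^9) = 0.613679
λ_eff = λ(1 − P_K) = 26.99·(1 − 0.613679) = 26.99·0.386321 = 10.4268 /hr

Final: 10.4268 /hr


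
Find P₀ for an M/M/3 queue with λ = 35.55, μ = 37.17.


a = λ/μ = 35.55/37.17 = 0.9564; ρ = a/c = 0.3188
Σ_{k=0}^{2} a^k/k! (terms k=0..2) = 1.00000 + 0.95642 + 0.45737 = 2.41378
Tail: a^3/(3!(1−ρ)) = 0.87487/(6·0.6812) = 0.21405
P₀ = 1/(2.41378 + 0.21405) = 1/2.62783 = 0.380541

Final: 0.380541


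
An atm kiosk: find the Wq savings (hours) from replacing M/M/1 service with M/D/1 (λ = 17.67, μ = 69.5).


ρ = 17.67/69.5 = 0.2542
Wq(M/M/1) = ρ/(μ−λ) = 0.2542/51.83 = 0.004905 hr
Wq(M/D/1) = ρ/(2(μ−λ)) = 0.002453 hr
Savings = 0.004905 − 0.002453 = 0.002453 hr

Final: 0.002453 hr


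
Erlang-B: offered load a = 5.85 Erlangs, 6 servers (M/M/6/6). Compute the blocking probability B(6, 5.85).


B(c,a) = (a^c/c!) / Σ_{k=0}^{c} a^k/k!
a^6/6! = 55.667626
Σ terms (k=0..6): 1.00000 + 5.85000 + 17.11125 + 33.36694 + 48.79915 + 57.09500 + 55.66763 = 218.889960
B = 55.667626/218.889960 = 0.254318

Final: 0.254318


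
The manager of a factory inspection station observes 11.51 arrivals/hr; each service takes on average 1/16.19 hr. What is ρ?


ρ = λ/μ = 11.51/16.19 = 0.7109

Final: 0.7109


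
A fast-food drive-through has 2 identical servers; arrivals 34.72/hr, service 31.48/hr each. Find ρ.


ρ = λ/(cμ) = 34.72/(2·31.48) = 34.72/62.96 = 0.5515

Final: 0.5515


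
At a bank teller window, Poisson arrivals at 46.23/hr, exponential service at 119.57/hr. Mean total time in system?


W = 1/(μ−λ) = 1/(119.57 − 46.23) = 1/73.34 = 0.01364 hr

Final: 0.01364 hr


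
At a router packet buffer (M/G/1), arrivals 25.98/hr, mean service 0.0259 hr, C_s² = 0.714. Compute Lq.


ρ = λ·E[S] = 25.98·0.0259 = 0.6729
Lq = ρ²(1+C_s²)/(2(1−ρ)) = 0.4528·(1+0.714)/(2·0.3271)
= 0.4528·1.7140/0.6542 = 1.18619

Final: 1.18619


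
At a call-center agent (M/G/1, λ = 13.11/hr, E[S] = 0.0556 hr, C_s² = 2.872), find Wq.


ρ = λ·E[S] = 13.11·0.0556 = 0.7289
E[S²] = E[S]²(1+C_s²) = 0.0556²·(1+2.872) = 0.011970
Wq = λ·E[S²]/(2(1−ρ)) = 13.11·0.011970/(2·0.2711) = 0.28944 hr

Final: 0.28944 hr


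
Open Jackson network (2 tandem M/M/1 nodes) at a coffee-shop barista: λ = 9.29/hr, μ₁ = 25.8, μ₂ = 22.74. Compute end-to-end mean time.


Each node sees arrival rate λ = 9.29/hr (tandem ⇒ throughput preserved).
W₁ = 1/(μ₁−λ) = 1/(25.8−9.29) = 0.06057 hr
W₂ = 1/(μ₂−λ) = 1/(22.74−9.29) = 0.07435 hr
W_total = W₁ + W₂ = 0.06057 + 0.07435 = 0.13492 hr

Final: 0.13492 hr


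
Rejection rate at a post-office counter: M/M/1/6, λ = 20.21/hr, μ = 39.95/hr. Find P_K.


ρ = λ/μ = 20.21/39.95 = 0.5059
P_K = (1−ρ)ρ^K/(1−ρ^(K+1)) = (0.4941·0.016761)/(1 − 0.008479)
= 0.008282/0.991521 = 0.008353

Final: 0.008353


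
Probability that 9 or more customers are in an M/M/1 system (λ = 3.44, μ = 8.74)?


ρ = 3.44/8.74 = 0.3936
P(N ≥ n) = ρ^n = 0.3936^9 = 0.0002267

Final: 0.0002267


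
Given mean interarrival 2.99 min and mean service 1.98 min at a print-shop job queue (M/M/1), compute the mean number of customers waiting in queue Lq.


λ = 60/2.99 = 20.0669 /hr
μ = 60/1.98 = 30.3030 /hr
ρ = λ/μ = 20.0669/30.3030 = 0.6622
Lq = ρ²/(1−ρ) = 0.4385/0.3378 = 1.2982

Final: 1.2982


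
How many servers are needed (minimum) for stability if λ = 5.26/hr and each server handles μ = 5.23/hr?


Stability requires cμ > λ ⇔ c > λ/μ.
λ/μ = 5.26/5.23 = 1.0057
Minimum integer c = ⌊1.0057⌋ + 1 = 2
Check: 2·5.23 = 10.46 > 5.26, while 1·5.23 = 5.23 ≤ 5.26

Final: 2 servers


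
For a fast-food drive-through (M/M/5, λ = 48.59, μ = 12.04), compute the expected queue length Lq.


a = λ/μ = 4.0357; ρ = a/5 = 0.8071
P₀ = 0.012278
Lq = P₀·a^c·ρ / (c!·(1−ρ)²) = 0.012278·1070.53793·0.8071/(120·0.03719)
= 2.37704

Final: 2.37704


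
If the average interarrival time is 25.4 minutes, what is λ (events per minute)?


λ = 1/(interarrival time) in consistent units.
1 minute = 1 min, so λ = 1/25.4 = 0.03937 per minute

Final: 0.03937 /min


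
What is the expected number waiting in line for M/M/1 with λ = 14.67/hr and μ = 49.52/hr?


ρ = 14.67/49.52 = 0.2962
Lq = ρ²/(1−ρ) = 0.08776/0.7038 = 0.1247

Final: 0.1247


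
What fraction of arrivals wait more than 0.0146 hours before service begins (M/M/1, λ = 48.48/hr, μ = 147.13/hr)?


ρ = 48.48/147.13 = 0.3295
P(Wq > t) = ρ·e^{−(μ−λ)t} = 0.3295·e^{−1.4403}
= 0.3295·0.236859 = 0.078046

Final: 0.078046


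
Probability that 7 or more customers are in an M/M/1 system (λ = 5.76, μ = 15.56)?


ρ = 5.76/15.56 = 0.3702
P(N ≥ n) = ρ^n = 0.3702^7 = 0.0009526

Final: 0.0009526


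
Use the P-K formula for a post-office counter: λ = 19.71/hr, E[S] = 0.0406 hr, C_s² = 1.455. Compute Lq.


ρ = λ·E[S] = 19.71·0.0406 = 0.8002
Lq = ρ²(1+C_s²)/(2(1−ρ)) = 0.6404·(1+1.455)/(2·0.1998)
= 0.6404·2.4550/0.3995 = 3.93467

Final: 3.93467


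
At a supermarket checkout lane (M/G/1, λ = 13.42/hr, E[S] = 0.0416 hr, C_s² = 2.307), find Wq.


ρ = λ·E[S] = 13.42·0.0416 = 0.5583
E[S²] = E[S]²(1+C_s²) = 0.0416²·(1+2.307) = 0.005723
Wq = λ·E[S²]/(2(1−ρ)) = 13.42·0.005723/(2·0.4417) = 0.08693 hr

Final: 0.08693 hr


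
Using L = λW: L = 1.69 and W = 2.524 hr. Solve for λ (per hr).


λ = L/W = 1.69/2.524 = 0.6696 /hr

Final: 0.6696 /hr


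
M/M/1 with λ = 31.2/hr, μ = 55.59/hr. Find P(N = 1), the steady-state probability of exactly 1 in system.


ρ = 31.2/55.59 = 0.5613
P_n = (1−ρ)·ρ^n = (1 − 0.5613)·0.5613^1 = 0.4387·0.561252 = 0.246248

Final: 0.246248


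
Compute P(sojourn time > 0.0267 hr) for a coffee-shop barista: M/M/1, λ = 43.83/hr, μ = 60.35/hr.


W ~ Exponential(μ−λ) for M/M/1.
μ − λ = 60.35 − 43.83 = 16.5200
P(W > t) = e^{−(μ−λ)t} = e^{−0.4411} = 0.643339

Final: 0.643339


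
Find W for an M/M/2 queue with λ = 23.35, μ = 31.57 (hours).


a = 0.7396; ρ = 0.3698; P₀ = 0.460053
Lq = P₀·a^c·ρ/(c!(1−ρ)²) = 0.11718
Wq = Lq/λ = 0.11718/23.35 = 0.005018 hr
W = Wq + 1/μ = 0.005018 + 0.03168 = 0.03669 hr

Final: 0.03669 hr


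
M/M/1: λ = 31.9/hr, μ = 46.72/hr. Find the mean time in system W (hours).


W = 1/(μ−λ) = 1/(46.72 − 31.9) = 1/14.82 = 0.06748 hr

Final: 0.06748 hr


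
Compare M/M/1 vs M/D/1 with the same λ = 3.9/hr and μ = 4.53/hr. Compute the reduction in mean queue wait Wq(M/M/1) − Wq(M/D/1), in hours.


ρ = 3.9/4.53 = 0.8609
Wq(M/M/1) = ρ/(μ−λ) = 0.8609/0.6300 = 1.36655 hr
Wq(M/D/1) = ρ/(2(μ−λ)) = 0.68328 hr
Savings = 1.36655 − 0.68328 = 0.68328 hr

Final: 0.68328 hr


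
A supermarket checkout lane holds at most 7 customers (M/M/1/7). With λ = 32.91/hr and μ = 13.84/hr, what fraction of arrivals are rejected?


ρ = λ/μ = 32.91/13.84 = 2.3779
P_K = (1−ρ)ρ^K/(1−ρ^(K+1)) = (-1.3779·429.875353)/(1 − 1022.196377)
= -592.321024/-1021.196377 = 0.580027

Final: 0.580027


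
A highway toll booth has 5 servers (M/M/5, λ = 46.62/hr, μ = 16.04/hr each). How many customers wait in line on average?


a = λ/μ = 2.9065; ρ = a/5 = 0.5813
P₀ = 0.051749
Lq = P₀·a^c·ρ / (c!·(1−ρ)²) = 0.051749·207.41470·0.5813/(120·0.17531)
= 0.29658

Final: 0.29658


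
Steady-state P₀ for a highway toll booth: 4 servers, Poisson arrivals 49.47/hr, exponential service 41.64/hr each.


a = λ/μ = 49.47/41.64 = 1.1880; ρ = a/c = 0.2970
Σ_{k=0}^{3} a^k/k! (terms k=0..3) = 1.00000 + 1.18804 + 0.70572 + 0.27947 = 3.17323
Tail: a^4/(4!(1−ρ)) = 1.99216/(24·0.7030) = 0.11808
P₀ = 1/(3.17323 + 0.11808) = 1/3.29131 = 0.303830

Final: 0.303830


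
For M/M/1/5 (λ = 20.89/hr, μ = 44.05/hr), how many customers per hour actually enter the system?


ρ = 0.4742; P_K = (1−ρ)ρ^5/(1−ρ^6) = 0.012756
λ_eff = λ(1 − P_K) = 20.89·(1 − 0.012756) = 20.89·0.987244 = 20.6235 /hr

Final: 20.6235 /hr


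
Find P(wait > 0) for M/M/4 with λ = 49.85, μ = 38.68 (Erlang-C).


a = λ/μ = 1.2888; ρ = a/4 = 0.3222
P₀ = 0.274302 (from M/M/c formula)
C(c,a) = [a^c/(c!(1−ρ))]·P₀ = [2.75877/(24·0.6778)]·0.274302
= 0.16959·0.274302 = 0.046519

Final: 0.046519


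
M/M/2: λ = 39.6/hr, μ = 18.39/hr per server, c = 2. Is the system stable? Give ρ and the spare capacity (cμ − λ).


Total capacity cμ = 2·18.39 = 36.78/hr
ρ = λ/(cμ) = 39.6/36.78 = 1.0767
Stable ⇔ ρ < 1: NO
Spare capacity = cμ − λ = 36.78 − 39.6 = -2.82/hr

Final: ρ = 1.0767; unstable; margin = -2.82/hr


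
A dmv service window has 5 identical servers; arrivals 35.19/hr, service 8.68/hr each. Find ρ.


ρ = λ/(cμ) = 35.19/(5·8.68) = 35.19/43.40 = 0.8108

Final: 0.8108


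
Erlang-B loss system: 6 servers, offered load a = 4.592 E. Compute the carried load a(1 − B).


B(6,4.592) = 0.161090 (Erlang-B)
Carried load = a(1 − B) = 4.592·(1 − 0.161090) = 4.592·0.838910 = 3.8523 E

Final: 3.8523 Erlangs


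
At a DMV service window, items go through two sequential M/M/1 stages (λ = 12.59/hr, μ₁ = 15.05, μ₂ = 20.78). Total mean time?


Each node sees arrival rate λ = 12.59/hr (tandem ⇒ throughput preserved).
W₁ = 1/(μ₁−λ) = 1/(15.05−12.59) = 0.40650 hr
W₂ = 1/(μ₂−λ) = 1/(20.78−12.59) = 0.12210 hr
W_total = W₁ + W₂ = 0.40650 + 0.12210 = 0.52860 hr

Final: 0.52860 hr


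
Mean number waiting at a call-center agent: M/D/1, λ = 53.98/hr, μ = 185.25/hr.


ρ = 53.98/185.25 = 0.2914
M/D/1: Lq = ρ²/(2(1−ρ)) = 0.08491/(2·0.7086) = 0.05991

Final: 0.05991


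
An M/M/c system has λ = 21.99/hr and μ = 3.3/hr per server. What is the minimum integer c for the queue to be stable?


Stability requires cμ > λ ⇔ c > λ/μ.
λ/μ = 21.99/3.3 = 6.6636
Minimum integer c = ⌊6.6636⌋ + 1 = 7
Check: 7·3.3 = 23.10 > 21.99, while 6·3.3 = 19.80 ≤ 21.99

Final: 7 servers


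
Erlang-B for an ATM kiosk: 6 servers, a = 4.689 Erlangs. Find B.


B(c,a) = (a^c/c!) / Σ_{k=0}^{c} a^k/k!
a^6/6! = 14.762126
Σ terms (k=0..6): 1.00000 + 4.68900 + 10.99336 + 17.18262 + 20.14233 + 18.88948 + 14.76213 = 87.658914
B = 14.762126/87.658914 = 0.168404

Final: 0.168404


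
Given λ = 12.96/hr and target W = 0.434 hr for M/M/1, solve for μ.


W = 1/(μ−λ) ⇒ μ − λ = 1/W = 1/0.434 = 2.3041
μ = λ + 1/W = 12.96 + 2.3041 = 15.2641 per hr

Final: 15.2641 /hr


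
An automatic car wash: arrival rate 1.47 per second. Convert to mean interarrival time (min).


Mean interarrival time = 1/λ = 1/1.47 second = 0.68027 second
In minutes: 0.68027 × 0.0166667 = 0.01134 min

Final: 0.01134 min


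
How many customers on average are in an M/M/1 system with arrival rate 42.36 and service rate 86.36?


ρ = λ/μ = 42.36/86.36 = 0.4905
L = ρ/(1−ρ) = 0.4905/(1 − 0.4905) = 0.4905/0.5095 = 0.9627

Final: 0.9627


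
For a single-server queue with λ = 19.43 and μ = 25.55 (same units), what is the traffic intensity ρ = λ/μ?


ρ = λ/μ = 19.43/25.55 = 0.7605

Final: 0.7605


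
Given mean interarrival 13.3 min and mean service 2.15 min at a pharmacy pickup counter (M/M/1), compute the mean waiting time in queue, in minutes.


λ = 60/13.3 = 4.5113 /hr
μ = 60/2.15 = 27.9070 /hr
ρ = λ/μ = 4.5113/27.9070 = 0.1617
Wq = ρ/(μ−λ) = 0.1617/(27.9070−4.5113) = 0.006910 hr
In minutes: 0.006910·60 = 0.4146 min

Final: 0.4146 min


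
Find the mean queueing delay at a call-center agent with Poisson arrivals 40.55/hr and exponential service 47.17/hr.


ρ = 40.55/47.17 = 0.8597
Wq = ρ/(μ−λ) = 0.8597/(47.17 − 40.55) = 0.8597/6.62 = 0.1299 hr

Final: 0.1299 hr


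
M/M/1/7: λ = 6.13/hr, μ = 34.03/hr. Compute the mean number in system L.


ρ = 6.13/34.03 = 0.1801
L = ρ[1 − (K+1)ρ^K + Kρ^(K+1)] / [(1−ρ)(1−ρ^(K+1))]
Numerator: 0.1801·(1 − 8·0.000006154 + 7·0.000001109) = 0.180128
Denominator: (0.8199)·(0.999999) = 0.819864
L = 0.180128/0.819864 = 0.2197

Final: 0.2197


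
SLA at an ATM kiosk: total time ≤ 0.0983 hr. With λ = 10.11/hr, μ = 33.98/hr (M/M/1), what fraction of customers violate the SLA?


W ~ Exponential(μ−λ) for M/M/1.
μ − λ = 33.98 − 10.11 = 23.8700
P(W > t) = e^{−(μ−λ)t} = e^{−2.3464} = 0.095711

Final: 0.095711


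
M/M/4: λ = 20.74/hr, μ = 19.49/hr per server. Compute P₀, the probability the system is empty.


a = λ/μ = 20.74/19.49 = 1.0641; ρ = a/c = 0.2660
Σ_{k=0}^{3} a^k/k! (terms k=0..3) = 1.00000 + 1.06414 + 0.56619 + 0.20084 = 2.83116
Tail: a^4/(4!(1−ρ)) = 1.28229/(24·0.7340) = 0.07279
P₀ = 1/(2.83116 + 0.07279) = 1/2.90396 = 0.344358

Final: 0.344358


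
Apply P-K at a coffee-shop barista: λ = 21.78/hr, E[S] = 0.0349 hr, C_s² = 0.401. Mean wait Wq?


ρ = λ·E[S] = 21.78·0.0349 = 0.7601
E[S²] = E[S]²(1+C_s²) = 0.0349²·(1+0.401) = 0.001706
Wq = λ·E[S²]/(2(1−ρ)) = 21.78·0.001706/(2·0.2399) = 0.07747 hr

Final: 0.07747 hr


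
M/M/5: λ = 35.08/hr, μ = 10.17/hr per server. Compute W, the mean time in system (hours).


a = 3.4494; ρ = 0.6899; P₀ = 0.027580
Lq = P₀·a^c·ρ/(c!(1−ρ)²) = 0.80499
Wq = Lq/λ = 0.80499/35.08 = 0.02295 hr
W = Wq + 1/μ = 0.02295 + 0.09833 = 0.12128 hr

Final: 0.12128 hr


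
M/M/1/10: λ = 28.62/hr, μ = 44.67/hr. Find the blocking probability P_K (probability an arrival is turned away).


ρ = λ/μ = 28.62/44.67 = 0.6407
P_K = (1−ρ)ρ^K/(1−ρ^(K+1)) = (0.3593·0.011656)/(1 − 0.007468)
= 0.004188/0.992532 = 0.004219

Final: 0.004219


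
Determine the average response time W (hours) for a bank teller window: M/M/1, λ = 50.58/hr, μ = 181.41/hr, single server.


W = 1/(μ−λ) = 1/(181.41 − 50.58) = 1/130.83 = 0.007644 hr

Final: 0.007644 hr


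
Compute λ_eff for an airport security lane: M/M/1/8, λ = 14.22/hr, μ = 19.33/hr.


ρ = 0.7356; P_K = (1−ρ)ρ^8/(1−ρ^9) = 0.024201
λ_eff = λ(1 − P_K) = 14.22·(1 − 0.024201) = 14.22·0.975799 = 13.8759 /hr

Final: 13.8759 /hr


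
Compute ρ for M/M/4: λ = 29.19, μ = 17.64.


ρ = λ/(cμ) = 29.19/(4·17.64) = 29.19/70.56 = 0.4137

Final: 0.4137


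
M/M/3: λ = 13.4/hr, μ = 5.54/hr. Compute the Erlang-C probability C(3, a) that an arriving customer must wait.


a = λ/μ = 2.4188; ρ = a/3 = 0.8063
P₀ = 0.054003 (from M/M/c formula)
C(c,a) = [a^c/(c!(1−ρ))]·P₀ = [14.15093/(6·0.1937)]·0.054003
= 12.17332·0.054003 = 0.657402

Final: 0.657402


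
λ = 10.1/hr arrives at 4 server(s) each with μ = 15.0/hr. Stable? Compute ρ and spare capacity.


Total capacity cμ = 4·15.0 = 60.00/hr
ρ = λ/(cμ) = 10.1/60.00 = 0.1683
Stable ⇔ ρ < 1: YES
Spare capacity = cμ − λ = 60.00 − 10.1 = 49.90/hr

Final: ρ = 0.1683; stable; margin = 49.90/hr


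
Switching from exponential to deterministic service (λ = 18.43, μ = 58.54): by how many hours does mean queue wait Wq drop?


ρ = 18.43/58.54 = 0.3148
Wq(M/M/1) = ρ/(μ−λ) = 0.3148/40.11 = 0.007849 hr
Wq(M/D/1) = ρ/(2(μ−λ)) = 0.003925 hr
Savings = 0.007849 − 0.003925 = 0.003925 hr

Final: 0.003925 hr


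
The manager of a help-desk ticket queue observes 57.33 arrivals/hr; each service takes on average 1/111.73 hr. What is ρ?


ρ = λ/μ = 57.33/111.73 = 0.5131

Final: 0.5131


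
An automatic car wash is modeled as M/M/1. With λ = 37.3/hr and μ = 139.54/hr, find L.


ρ = λ/μ = 37.3/139.54 = 0.2673
L = ρ/(1−ρ) = 0.2673/(1 − 0.2673) = 0.2673/0.7327 = 0.3648

Final: 0.3648


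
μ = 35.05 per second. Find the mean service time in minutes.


Mean service time = 1/μ = 1/35.05 second = 0.02853 second
In minutes: 0.02853 × 0.0166667 = 0.0004755 min

Final: 0.0004755 min


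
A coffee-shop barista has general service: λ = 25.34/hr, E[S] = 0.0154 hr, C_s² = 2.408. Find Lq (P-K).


ρ = λ·E[S] = 25.34·0.0154 = 0.3902
Lq = ρ²(1+C_s²)/(2(1−ρ)) = 0.1523·(1+2.408)/(2·0.6098)
= 0.1523·3.4080/1.2195 = 0.42556

Final: 0.42556


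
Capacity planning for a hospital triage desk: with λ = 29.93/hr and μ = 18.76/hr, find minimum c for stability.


Stability requires cμ > λ ⇔ c > λ/μ.
λ/μ = 29.93/18.76 = 1.5954
Minimum integer c = ⌊1.5954⌋ + 1 = 2
Check: 2·18.76 = 37.52 > 29.93, while 1·18.76 = 18.76 ≤ 29.93

Final: 2 servers


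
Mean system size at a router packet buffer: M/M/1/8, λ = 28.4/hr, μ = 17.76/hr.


ρ = 28.4/17.76 = 1.5991
L = ρ[1 − (K+1)ρ^K + Kρ^(K+1)] / [(1−ρ)(1−ρ^(K+1))]
Numerator: 1.5991·(1 − 9·42.756587 + 8·68.372019) = 260.920002
Denominator: (-0.5991)·(-67.372019) = 40.362516
L = 260.920002/40.362516 = 6.4644

Final: 6.4644


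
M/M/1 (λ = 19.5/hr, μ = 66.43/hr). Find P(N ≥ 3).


ρ = 19.5/66.43 = 0.2935
P(N ≥ n) = ρ^n = 0.2935^3 = 0.025294

Final: 0.025294


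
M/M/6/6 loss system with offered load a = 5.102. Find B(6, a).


B(c,a) = (a^c/c!) / Σ_{k=0}^{c} a^k/k!
a^6/6! = 24.496849
Σ terms (k=0..6): 1.00000 + 5.10200 + 13.01520 + 22.13452 + 28.23258 + 28.80853 + 24.49685 = 122.789677
B = 24.496849/122.789677 = 0.199503

Final: 0.199503


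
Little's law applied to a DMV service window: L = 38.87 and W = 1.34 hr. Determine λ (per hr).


λ = L/W = 38.87/1.34 = 29.0075 /hr

Final: 29.0075 /hr


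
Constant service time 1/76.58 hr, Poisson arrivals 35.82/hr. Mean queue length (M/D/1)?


ρ = 35.82/76.58 = 0.4677
M/D/1: Lq = ρ²/(2(1−ρ)) = 0.2188/(2·0.5323) = 0.20553

Final: 0.20553


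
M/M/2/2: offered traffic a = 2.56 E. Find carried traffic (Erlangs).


B(2,2.56) = 0.479289 (Erlang-B)
Carried load = a(1 − B) = 2.56·(1 − 0.479289) = 2.56·0.520711 = 1.3330 E

Final: 1.3330 Erlangs


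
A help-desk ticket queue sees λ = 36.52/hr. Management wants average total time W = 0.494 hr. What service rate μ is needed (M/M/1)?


W = 1/(μ−λ) ⇒ μ − λ = 1/W = 1/0.494 = 2.0243
μ = λ + 1/W = 36.52 + 2.0243 = 38.5443 per hr

Final: 38.5443 /hr


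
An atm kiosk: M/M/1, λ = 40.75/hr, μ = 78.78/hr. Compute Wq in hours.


ρ = 40.75/78.78 = 0.5173
Wq = ρ/(μ−λ) = 0.5173/(78.78 − 40.75) = 0.5173/38.03 = 0.01360 hr

Final: 0.01360 hr


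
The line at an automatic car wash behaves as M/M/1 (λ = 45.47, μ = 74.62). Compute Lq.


ρ = 45.47/74.62 = 0.6094
Lq = ρ²/(1−ρ) = 0.3713/0.3906 = 0.9505

Final: 0.9505


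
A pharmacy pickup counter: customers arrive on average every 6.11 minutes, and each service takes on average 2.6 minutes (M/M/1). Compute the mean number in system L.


λ = 60/6.11 = 9.8200 /hr
μ = 60/2.6 = 23.0769 /hr
ρ = λ/μ = 9.8200/23.0769 = 0.4255
L = ρ/(1−ρ) = 0.4255/0.5745 = 0.7407

Final: 0.7407


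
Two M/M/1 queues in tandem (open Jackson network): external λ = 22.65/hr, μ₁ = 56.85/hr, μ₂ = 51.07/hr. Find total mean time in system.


Each node sees arrival rate λ = 22.65/hr (tandem ⇒ throughput preserved).
W₁ = 1/(μ₁−λ) = 1/(56.85−22.65) = 0.02924 hr
W₂ = 1/(μ₂−λ) = 1/(51.07−22.65) = 0.03519 hr
W_total = W₁ + W₂ = 0.02924 + 0.03519 = 0.06443 hr

Final: 0.06443 hr


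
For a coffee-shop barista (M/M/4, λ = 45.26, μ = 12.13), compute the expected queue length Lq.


a = λ/μ = 3.7312; ρ = a/4 = 0.9328
P₀ = 0.007115
Lq = P₀·a^c·ρ / (c!·(1−ρ)²) = 0.007115·193.82732·0.9328/(24·0.004514)
= 11.87327

Final: 11.87327


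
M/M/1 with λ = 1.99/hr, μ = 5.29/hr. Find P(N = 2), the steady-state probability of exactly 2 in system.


ρ = 1.99/5.29 = 0.3762
P_n = (1−ρ)·ρ^n = (1 − 0.3762)·0.3762^2 = 0.6238·0.141513 = 0.088278

Final: 0.088278


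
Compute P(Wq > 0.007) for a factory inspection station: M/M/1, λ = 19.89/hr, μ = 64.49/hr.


ρ = 19.89/64.49 = 0.3084
P(Wq > t) = ρ·e^{−(μ−λ)t} = 0.3084·e^{−0.3122}
= 0.3084·0.731835 = 0.225713

Final: 0.225713


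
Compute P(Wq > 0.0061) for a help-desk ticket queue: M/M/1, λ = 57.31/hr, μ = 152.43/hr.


ρ = 57.31/152.43 = 0.3760
P(Wq > t) = ρ·e^{−(μ−λ)t} = 0.3760·e^{−0.5802}
= 0.3760·0.559768 = 0.210459

Final: 0.210459


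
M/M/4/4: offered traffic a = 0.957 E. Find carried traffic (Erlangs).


B(4,0.957) = 0.013463 (Erlang-B)
Carried load = a(1 − B) = 0.957·(1 − 0.013463) = 0.957·0.986537 = 0.9441 E

Final: 0.9441 Erlangs


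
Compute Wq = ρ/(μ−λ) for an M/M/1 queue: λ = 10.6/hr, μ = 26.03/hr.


ρ = 10.6/26.03 = 0.4072
Wq = ρ/(μ−λ) = 0.4072/(26.03 − 10.6) = 0.4072/15.43 = 0.02639 hr

Final: 0.02639 hr


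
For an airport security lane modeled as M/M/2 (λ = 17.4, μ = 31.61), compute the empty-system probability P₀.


a = λ/μ = 17.4/31.61 = 0.5505; ρ = a/c = 0.2752
Σ_{k=0}^{1} a^k/k! (terms k=0..1) = 1.00000 + 0.55046 = 1.55046
Tail: a^2/(2!(1−ρ)) = 0.30300/(2·0.7248) = 0.20903
P₀ = 1/(1.55046 + 0.20903) = 1/1.75949 = 0.568345

Final: 0.568345


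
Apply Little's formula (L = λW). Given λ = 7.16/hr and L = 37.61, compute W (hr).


W = L/λ = 37.61/7.16 = 5.2528 hr

Final: 5.2528 hr


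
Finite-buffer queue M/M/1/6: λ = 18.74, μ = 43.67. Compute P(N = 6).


ρ = λ/μ = 18.74/43.67 = 0.4291
P_K = (1−ρ)ρ^K/(1−ρ^(K+1)) = (0.5709·0.006245)/(1 − 0.002680)
= 0.003565/0.997320 = 0.003575

Final: 0.003575


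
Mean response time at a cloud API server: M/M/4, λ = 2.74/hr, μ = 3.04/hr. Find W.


a = 0.9013; ρ = 0.2253; P₀ = 0.405674
Lq = P₀·a^c·ρ/(c!(1−ρ)²) = 0.004188
Wq = Lq/λ = 0.004188/2.74 = 0.001529 hr
W = Wq + 1/μ = 0.001529 + 0.32895 = 0.33048 hr

Final: 0.33048 hr


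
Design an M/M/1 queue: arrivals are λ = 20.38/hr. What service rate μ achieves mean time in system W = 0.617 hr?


W = 1/(μ−λ) ⇒ μ − λ = 1/W = 1/0.617 = 1.6207
μ = λ + 1/W = 20.38 + 1.6207 = 22.0007 per hr

Final: 22.0007 /hr


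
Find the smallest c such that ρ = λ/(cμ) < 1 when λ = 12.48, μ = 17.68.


Stability requires cμ > λ ⇔ c > λ/μ.
λ/μ = 12.48/17.68 = 0.7059
Minimum integer c = ⌊0.7059⌋ + 1 = 1
Check: 1·17.68 = 17.68 > 12.48, while 0·17.68 = 0.00 ≤ 12.48

Final: 1 servers


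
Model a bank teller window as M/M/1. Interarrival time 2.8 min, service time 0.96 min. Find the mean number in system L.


λ = 60/2.8 = 21.4286 /hr
μ = 60/0.96 = 62.5000 /hr
ρ = λ/μ = 21.4286/62.5000 = 0.3429
L = ρ/(1−ρ) = 0.3429/0.6571 = 0.5217

Final: 0.5217


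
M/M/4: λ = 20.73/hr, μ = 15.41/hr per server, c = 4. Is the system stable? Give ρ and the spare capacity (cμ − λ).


Total capacity cμ = 4·15.41 = 61.64/hr
ρ = λ/(cμ) = 20.73/61.64 = 0.3363
Stable ⇔ ρ < 1: YES
Spare capacity = cμ − λ = 61.64 − 20.73 = 40.91/hr

Final: ρ = 0.3363; stable; margin = 40.91/hr


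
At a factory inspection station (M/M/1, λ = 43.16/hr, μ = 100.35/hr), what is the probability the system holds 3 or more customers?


ρ = 43.16/100.35 = 0.4301
P(N ≥ n) = ρ^n = 0.4301^3 = 0.079560

Final: 0.079560


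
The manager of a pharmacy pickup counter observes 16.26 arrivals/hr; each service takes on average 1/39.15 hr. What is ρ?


ρ = λ/μ = 16.26/39.15 = 0.4153

Final: 0.4153


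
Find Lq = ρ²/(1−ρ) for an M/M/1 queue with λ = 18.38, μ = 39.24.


ρ = 18.38/39.24 = 0.4684
Lq = ρ²/(1−ρ) = 0.2194/0.5316 = 0.4127

Final: 0.4127
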